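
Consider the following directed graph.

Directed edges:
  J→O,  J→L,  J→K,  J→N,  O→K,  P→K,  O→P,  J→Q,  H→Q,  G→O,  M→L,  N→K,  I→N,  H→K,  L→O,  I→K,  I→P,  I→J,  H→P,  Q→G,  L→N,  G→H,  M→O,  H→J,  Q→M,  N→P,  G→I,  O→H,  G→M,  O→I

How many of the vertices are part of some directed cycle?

A vertex is on a directed cycle iff it belongs to a strongly connected component of size ≥ 2 (or has a self-loop).
The vertices on cycles are {G, H, I, J, L, M, O, Q} — 8 in total.

8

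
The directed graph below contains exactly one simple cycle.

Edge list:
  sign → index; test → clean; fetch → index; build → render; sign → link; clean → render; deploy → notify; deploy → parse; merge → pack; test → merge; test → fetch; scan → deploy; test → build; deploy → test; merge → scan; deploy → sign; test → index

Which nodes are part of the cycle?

scan, test, merge, deploy

DFS with gray/black marking from deploy:
deploy gray
  test gray
    index gray
    index black
    merge gray
      pack gray
      pack black
      scan gray
        scan→deploy: deploy is gray → back edge
Back edge closes the cycle deploy → test → merge → scan → deploy; its vertices are {scan, test, merge, deploy}.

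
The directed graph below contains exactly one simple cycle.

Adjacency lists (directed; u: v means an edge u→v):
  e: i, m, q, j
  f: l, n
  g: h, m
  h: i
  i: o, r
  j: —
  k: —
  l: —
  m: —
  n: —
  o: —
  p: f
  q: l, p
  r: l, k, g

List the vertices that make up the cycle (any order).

DFS with gray/black marking from i:
i gray
  o gray
  o black
  r gray
    l gray
    l black
    k gray
    k black
    g gray
      h gray
        h→i: i is gray → back edge
Back edge closes the cycle i → r → g → h → i; its vertices are {g, h, i, r}.

g, h, i, r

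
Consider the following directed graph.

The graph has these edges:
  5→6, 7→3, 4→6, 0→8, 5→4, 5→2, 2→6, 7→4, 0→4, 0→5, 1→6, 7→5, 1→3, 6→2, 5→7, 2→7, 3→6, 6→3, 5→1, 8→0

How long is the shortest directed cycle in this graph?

2

For each vertex v, BFS finds the shortest path from v back to v.
The shortest such closed walk is 0 → 8 → 0, length 2.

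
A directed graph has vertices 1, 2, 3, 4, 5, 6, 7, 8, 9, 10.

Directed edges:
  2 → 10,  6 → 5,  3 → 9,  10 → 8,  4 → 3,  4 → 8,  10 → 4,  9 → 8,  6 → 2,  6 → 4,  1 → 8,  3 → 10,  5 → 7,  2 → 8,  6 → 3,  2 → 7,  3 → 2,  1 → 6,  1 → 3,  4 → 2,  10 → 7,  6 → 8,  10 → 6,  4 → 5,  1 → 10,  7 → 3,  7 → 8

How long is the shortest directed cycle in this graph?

3

For each vertex v, BFS finds the shortest path from v back to v.
The shortest such closed walk is 6 → 3 → 10 → 6, length 3.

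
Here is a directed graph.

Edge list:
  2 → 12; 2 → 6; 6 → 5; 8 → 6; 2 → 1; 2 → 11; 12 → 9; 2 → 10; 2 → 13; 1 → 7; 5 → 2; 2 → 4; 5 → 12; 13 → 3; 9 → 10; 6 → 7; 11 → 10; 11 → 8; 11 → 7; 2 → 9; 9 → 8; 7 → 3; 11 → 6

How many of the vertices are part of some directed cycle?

A vertex is on a directed cycle iff it belongs to a strongly connected component of size ≥ 2 (or has a self-loop).
The vertices on cycles are {2, 5, 6, 8, 9, 11, 12} — 7 in total.

7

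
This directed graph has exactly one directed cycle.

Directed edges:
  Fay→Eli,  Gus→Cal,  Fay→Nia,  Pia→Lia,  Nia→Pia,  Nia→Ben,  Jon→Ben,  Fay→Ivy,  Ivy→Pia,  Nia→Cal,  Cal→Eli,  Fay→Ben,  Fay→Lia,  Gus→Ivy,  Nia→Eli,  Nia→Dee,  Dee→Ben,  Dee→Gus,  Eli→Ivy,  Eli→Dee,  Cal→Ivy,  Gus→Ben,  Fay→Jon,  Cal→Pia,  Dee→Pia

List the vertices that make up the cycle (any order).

DFS with gray/black marking from Dee:
Dee gray
  Pia gray
    Lia gray
    Lia black
  Pia black
  Gus gray
    Ben gray
    Ben black
    Ivy gray
      Ivy→Pia: Pia black — skip
    Ivy black
    Cal gray
      Cal→Ivy: Ivy black — skip
      Eli gray
        Eli→Dee: Dee is gray → back edge
Back edge closes the cycle Dee → Gus → Cal → Eli → Dee; its vertices are {Cal, Dee, Eli, Gus}.

Cal, Dee, Eli, Gus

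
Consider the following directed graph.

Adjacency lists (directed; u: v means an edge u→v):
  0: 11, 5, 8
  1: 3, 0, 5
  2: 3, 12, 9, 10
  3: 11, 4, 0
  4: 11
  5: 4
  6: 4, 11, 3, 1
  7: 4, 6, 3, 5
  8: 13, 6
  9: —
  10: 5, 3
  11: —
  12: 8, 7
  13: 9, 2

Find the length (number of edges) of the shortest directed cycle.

4

For each vertex v, BFS finds the shortest path from v back to v.
The shortest such closed walk is 12 → 8 → 13 → 2 → 12, length 4.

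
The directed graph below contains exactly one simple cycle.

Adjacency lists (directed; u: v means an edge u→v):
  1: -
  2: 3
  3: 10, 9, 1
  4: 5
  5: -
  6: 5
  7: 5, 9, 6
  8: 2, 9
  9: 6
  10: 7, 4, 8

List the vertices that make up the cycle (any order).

DFS with gray/black marking from 3:
3 gray
  10 gray
    7 gray
      5 gray
      5 black
      9 gray
        6 gray
          6→5: 5 black — skip
        6 black
      9 black
      7→6: 6 black — skip
    7 black
    4 gray
      4→5: 5 black — skip
    4 black
    8 gray
      2 gray
        2→3: 3 is gray → back edge
Back edge closes the cycle 3 → 10 → 8 → 2 → 3; its vertices are {2, 3, 8, 10}.

2, 3, 8, 10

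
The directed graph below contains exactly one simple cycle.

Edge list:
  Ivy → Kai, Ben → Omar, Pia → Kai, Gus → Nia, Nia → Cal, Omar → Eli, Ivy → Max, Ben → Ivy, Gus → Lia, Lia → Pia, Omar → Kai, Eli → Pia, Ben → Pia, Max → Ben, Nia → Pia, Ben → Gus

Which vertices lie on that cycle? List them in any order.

Ben, Ivy, Max

DFS with gray/black marking from Ben:
Ben gray
  Pia gray
    Kai gray
    Kai black
  Pia black
  Omar gray
    Eli gray
      Eli→Pia: Pia black — skip
    Eli black
    Omar→Kai: Kai black — skip
  Omar black
  Ivy gray
    Max gray
      Max→Ben: Ben is gray → back edge
Back edge closes the cycle Ben → Ivy → Max → Ben; its vertices are {Ben, Ivy, Max}.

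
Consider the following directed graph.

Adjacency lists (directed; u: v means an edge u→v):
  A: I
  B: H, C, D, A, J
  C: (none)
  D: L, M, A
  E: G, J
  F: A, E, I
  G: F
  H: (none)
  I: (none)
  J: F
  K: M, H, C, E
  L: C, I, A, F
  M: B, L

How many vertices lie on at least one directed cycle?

A vertex is on a directed cycle iff it belongs to a strongly connected component of size ≥ 2 (or has a self-loop).
The vertices on cycles are {B, D, E, F, G, J, M} — 7 in total.

7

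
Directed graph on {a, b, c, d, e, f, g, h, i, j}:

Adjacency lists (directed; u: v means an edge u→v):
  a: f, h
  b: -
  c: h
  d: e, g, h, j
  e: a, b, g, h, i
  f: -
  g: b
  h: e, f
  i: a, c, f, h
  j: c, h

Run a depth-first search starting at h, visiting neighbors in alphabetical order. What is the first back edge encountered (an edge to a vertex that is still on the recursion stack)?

a→h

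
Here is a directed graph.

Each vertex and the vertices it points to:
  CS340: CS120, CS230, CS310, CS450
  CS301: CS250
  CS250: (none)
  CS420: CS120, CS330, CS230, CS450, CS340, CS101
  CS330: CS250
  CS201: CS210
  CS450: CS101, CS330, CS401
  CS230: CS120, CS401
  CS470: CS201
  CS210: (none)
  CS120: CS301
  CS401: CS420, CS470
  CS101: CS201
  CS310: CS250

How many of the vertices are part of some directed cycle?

5

A vertex is on a directed cycle iff it belongs to a strongly connected component of size ≥ 2 (or has a self-loop).
The vertices on cycles are {CS230, CS340, CS401, CS420, CS450} — 5 in total.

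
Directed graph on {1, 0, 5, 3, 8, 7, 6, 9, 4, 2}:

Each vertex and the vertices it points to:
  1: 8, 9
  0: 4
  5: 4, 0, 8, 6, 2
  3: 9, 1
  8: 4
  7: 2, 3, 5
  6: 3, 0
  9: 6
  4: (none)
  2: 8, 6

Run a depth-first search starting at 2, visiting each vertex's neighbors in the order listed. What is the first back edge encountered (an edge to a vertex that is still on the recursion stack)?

9→6

DFS from 2 (visiting each vertex's neighbors in the order listed); mark gray on enter, black on exit:
2 gray
  8 gray
    4 gray
    4 black
  8 black
  6 gray
    3 gray
      9 gray
        9→6: 6 is gray → back edge
First back edge: 9 → 6.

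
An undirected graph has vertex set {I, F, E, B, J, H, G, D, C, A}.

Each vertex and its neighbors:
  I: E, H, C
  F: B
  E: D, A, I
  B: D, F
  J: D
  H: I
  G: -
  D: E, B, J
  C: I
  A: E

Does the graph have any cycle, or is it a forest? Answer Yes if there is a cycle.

No

DFS, tracking each vertex's parent; an edge to a visited non-parent vertex closes a cycle.
Start from E:
visit E (parent –)
  visit D (parent E)
    D–E: parent, skip
    visit B (parent D)
      B–D: parent, skip
      visit F (parent B)
        F–B: parent, skip
    visit J (parent D)
      J–D: parent, skip
  visit A (parent E)
    A–E: parent, skip
  visit I (parent E)
    I–E: parent, skip
    visit H (parent I)
      H–I: parent, skip
    visit C (parent I)
      C–I: parent, skip
visit G (parent –)
No non-parent visited neighbor found — the graph is a forest.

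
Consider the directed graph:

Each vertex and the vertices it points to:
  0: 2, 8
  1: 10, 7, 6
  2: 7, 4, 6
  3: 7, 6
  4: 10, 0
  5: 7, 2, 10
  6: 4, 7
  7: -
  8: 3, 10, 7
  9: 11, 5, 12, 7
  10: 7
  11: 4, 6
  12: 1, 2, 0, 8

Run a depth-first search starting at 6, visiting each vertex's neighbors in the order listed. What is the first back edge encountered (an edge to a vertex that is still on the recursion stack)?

DFS from 6 (visiting each vertex's neighbors in the order listed); mark gray on enter, black on exit:
6 gray
  4 gray
    10 gray
      7 gray
      7 black
    10 black
    0 gray
      2 gray
        2→7: 7 black — skip
        2→4: 4 is gray → back edge
First back edge: 2 → 4.

2→4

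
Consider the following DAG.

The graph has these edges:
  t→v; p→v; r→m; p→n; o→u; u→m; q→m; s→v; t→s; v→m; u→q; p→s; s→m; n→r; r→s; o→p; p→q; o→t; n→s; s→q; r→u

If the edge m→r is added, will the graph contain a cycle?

Yes

Adding m→r creates a cycle iff r can already reach m.
Path from r: r → m.
So r → … → m → r is a cycle.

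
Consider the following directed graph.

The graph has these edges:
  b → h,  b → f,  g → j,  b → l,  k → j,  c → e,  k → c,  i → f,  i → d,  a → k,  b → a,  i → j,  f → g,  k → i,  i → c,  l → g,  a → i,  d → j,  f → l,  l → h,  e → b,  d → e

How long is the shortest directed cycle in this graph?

For each vertex v, BFS finds the shortest path from v back to v.
The shortest such closed walk is b → a → i → c → e → b, length 5.

5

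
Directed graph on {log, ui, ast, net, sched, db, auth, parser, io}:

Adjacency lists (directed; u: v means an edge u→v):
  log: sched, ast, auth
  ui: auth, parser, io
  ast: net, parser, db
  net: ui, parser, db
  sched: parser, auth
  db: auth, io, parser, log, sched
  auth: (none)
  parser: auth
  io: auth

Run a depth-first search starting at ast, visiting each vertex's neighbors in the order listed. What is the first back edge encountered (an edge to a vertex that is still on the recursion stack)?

log→ast

DFS from ast (visiting each vertex's neighbors in the order listed); mark gray on enter, black on exit:
ast gray
  net gray
    ui gray
      auth gray
      auth black
      parser gray
        parser→auth: auth black — skip
      parser black
      io gray
        io→auth: auth black — skip
      io black
    ui black
    net→parser: parser black — skip
    db gray
      db→auth: auth black — skip
      db→io: io black — skip
      db→parser: parser black — skip
      log gray
        sched gray
          sched→parser: parser black — skip
          sched→auth: auth black — skip
        sched black
        log→ast: ast is gray → back edge
First back edge: log → ast.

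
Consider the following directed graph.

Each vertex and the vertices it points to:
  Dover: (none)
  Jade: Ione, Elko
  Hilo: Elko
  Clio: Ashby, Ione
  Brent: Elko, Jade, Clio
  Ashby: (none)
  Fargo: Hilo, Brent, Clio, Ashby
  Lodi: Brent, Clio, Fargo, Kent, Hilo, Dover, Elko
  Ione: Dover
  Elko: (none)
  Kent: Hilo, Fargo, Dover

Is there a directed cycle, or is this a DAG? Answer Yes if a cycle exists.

No

DFS with white/gray/black marking, starting from Ione:
Ione gray
  Dover gray
  Dover black
Ione black
Jade gray
  Jade→Ione: Ione black — skip
  Elko gray
  Elko black
Jade black
Hilo gray
  Hilo→Elko: Elko black — skip
Hilo black
Clio gray
  Ashby gray
  Ashby black
  Clio→Ione: Ione black — skip
Clio black
Brent gray
  Brent→Elko: Elko black — skip
  Brent→Jade: Jade black — skip
  Brent→Clio: Clio black — skip
Brent black
Fargo gray
  Fargo→Hilo: Hilo black — skip
  Fargo→Brent: Brent black — skip
  Fargo→Clio: Clio black — skip
  Fargo→Ashby: Ashby black — skip
Fargo black
Lodi gray
  Lodi→Brent: Brent black — skip
  Lodi→Clio: Clio black — skip
  Lodi→Fargo: Fargo black — skip
  Kent gray
    Kent→Hilo: Hilo black — skip
    Kent→Fargo: Fargo black — skip
    Kent→Dover: Dover black — skip
  Kent black
  Lodi→Hilo: Hilo black — skip
  Lodi→Dover: Dover black — skip
  Lodi→Elko: Elko black — skip
Lodi black
Every edge goes to a white or black vertex — no back edge, so the graph is acyclic.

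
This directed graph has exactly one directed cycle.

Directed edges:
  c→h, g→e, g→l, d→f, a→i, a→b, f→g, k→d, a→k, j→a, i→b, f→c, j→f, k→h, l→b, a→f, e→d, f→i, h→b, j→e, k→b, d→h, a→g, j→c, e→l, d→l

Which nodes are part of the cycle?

d, e, f, g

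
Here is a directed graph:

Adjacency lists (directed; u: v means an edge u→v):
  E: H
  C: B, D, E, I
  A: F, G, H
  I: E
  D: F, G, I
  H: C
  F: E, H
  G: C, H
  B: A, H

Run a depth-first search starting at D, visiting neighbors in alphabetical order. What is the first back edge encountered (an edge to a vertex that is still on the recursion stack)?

A→F

DFS from D (visiting neighbors in alphabetical order); mark gray on enter, black on exit:
D gray
  F gray
    E gray
      H gray
        C gray
          B gray
            A gray
              A→F: F is gray → back edge
First back edge: A → F.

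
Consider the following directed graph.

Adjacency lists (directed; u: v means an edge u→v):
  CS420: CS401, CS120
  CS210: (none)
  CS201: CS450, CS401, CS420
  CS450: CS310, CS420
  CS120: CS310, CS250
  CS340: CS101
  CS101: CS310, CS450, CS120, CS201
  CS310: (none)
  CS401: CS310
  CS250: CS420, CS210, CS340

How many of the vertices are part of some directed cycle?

7

A vertex is on a directed cycle iff it belongs to a strongly connected component of size ≥ 2 (or has a self-loop).
The vertices on cycles are {CS101, CS120, CS201, CS250, CS340, CS420, CS450} — 7 in total.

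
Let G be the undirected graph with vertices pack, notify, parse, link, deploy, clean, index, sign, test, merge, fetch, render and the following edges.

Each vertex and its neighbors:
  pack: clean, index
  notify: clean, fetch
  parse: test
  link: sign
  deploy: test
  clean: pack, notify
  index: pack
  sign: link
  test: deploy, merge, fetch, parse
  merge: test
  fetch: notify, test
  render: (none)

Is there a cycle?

DFS, tracking each vertex's parent; an edge to a visited non-parent vertex closes a cycle.
Start from fetch:
visit fetch (parent –)
  visit notify (parent fetch)
    visit clean (parent notify)
      visit pack (parent clean)
        pack–clean: parent, skip
        visit index (parent pack)
          index–pack: parent, skip
      clean–notify: parent, skip
    notify–fetch: parent, skip
  visit test (parent fetch)
    visit deploy (parent test)
      deploy–test: parent, skip
    visit merge (parent test)
      merge–test: parent, skip
    test–fetch: parent, skip
    visit parse (parent test)
      parse–test: parent, skip
visit link (parent –)
  visit sign (parent link)
    sign–link: parent, skip
visit render (parent –)
No non-parent visited neighbor found — the graph is a forest.

No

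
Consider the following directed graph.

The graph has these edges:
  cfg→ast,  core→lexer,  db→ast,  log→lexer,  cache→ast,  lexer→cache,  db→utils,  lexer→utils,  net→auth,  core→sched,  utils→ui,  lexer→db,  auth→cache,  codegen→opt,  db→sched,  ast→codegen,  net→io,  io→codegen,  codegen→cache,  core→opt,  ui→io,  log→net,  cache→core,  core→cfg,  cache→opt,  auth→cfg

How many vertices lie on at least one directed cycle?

10

A vertex is on a directed cycle iff it belongs to a strongly connected component of size ≥ 2 (or has a self-loop).
The vertices on cycles are {db, io, ui, ast, cfg, core, cache, lexer, utils, codegen} — 10 in total.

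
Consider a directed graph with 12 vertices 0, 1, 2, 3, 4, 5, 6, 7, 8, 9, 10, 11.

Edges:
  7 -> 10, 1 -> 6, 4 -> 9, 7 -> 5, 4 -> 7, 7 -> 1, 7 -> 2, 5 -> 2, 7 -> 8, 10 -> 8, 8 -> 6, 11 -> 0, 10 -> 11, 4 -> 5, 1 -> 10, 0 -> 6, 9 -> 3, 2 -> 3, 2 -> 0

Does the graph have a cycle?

DFS with white/gray/black marking, starting from 0:
0 gray
  6 gray
  6 black
0 black
1 gray
  1→6: 6 black — skip
  10 gray
    8 gray
      8→6: 6 black — skip
    8 black
    11 gray
      11→0: 0 black — skip
    11 black
  10 black
1 black
2 gray
  3 gray
  3 black
  2→0: 0 black — skip
2 black
4 gray
  7 gray
    7→1: 1 black — skip
    7→2: 2 black — skip
    7→10: 10 black — skip
    5 gray
      5→2: 2 black — skip
    5 black
    7→8: 8 black — skip
  7 black
  4→5: 5 black — skip
  9 gray
    9→3: 3 black — skip
  9 black
4 black
Every edge goes to a white or black vertex — no back edge, so the graph is acyclic.

No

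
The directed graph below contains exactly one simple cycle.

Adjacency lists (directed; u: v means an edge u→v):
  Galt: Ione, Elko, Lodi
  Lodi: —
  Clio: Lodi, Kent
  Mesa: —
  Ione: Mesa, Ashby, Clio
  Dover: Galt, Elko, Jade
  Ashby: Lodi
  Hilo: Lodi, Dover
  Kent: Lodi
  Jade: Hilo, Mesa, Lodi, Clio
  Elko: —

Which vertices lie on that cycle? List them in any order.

Hilo, Jade, Dover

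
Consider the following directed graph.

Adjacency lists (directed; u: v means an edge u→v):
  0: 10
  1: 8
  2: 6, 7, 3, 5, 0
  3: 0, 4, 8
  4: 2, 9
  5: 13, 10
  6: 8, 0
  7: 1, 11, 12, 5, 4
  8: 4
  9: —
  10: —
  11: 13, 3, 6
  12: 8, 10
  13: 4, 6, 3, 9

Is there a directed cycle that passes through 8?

Yes

8 is on a cycle iff 8 can reach itself via ≥1 edge.
8 → 4 → 2 → 6 → 8 — yes.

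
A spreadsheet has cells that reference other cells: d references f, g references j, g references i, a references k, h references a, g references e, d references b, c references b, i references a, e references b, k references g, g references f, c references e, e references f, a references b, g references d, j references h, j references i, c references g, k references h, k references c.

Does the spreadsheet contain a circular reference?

Yes

DFS with white/gray/black marking, starting from i:
i gray
  a gray
    k gray
      h gray
        h→a: a is gray → back edge
Back edge found, so a cycle exists: a → k → h → a.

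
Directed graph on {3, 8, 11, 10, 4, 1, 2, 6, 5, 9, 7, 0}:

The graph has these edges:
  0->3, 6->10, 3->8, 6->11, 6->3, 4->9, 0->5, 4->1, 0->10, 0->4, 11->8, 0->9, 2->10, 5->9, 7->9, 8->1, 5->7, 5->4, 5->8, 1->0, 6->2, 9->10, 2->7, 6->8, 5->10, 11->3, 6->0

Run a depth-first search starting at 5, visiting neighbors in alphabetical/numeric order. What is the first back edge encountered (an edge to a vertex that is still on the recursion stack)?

8->1

DFS from 5 (visiting neighbors in alphabetical/numeric order); mark gray on enter, black on exit:
5 gray
  4 gray
    1 gray
      0 gray
        3 gray
          8 gray
            8→1: 1 is gray → back edge
First back edge: 8 → 1.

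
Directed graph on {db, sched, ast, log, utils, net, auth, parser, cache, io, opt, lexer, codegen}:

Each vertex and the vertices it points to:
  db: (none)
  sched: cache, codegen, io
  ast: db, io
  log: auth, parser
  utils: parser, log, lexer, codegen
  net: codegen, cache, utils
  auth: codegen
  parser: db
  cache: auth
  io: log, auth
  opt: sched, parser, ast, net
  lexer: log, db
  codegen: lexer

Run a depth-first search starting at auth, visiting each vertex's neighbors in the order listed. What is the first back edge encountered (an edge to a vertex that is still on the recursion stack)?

log->auth

DFS from auth (visiting each vertex's neighbors in the order listed); mark gray on enter, black on exit:
auth gray
  codegen gray
    lexer gray
      log gray
        log→auth: auth is gray → back edge
First back edge: log → auth.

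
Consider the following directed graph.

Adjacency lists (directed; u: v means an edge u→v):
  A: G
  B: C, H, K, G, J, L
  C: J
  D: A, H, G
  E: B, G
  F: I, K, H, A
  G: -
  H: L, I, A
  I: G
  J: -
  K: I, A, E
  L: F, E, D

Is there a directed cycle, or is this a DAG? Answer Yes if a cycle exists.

Yes

DFS with white/gray/black marking, starting from L:
L gray
  F gray
    I gray
      G gray
      G black
    I black
    K gray
      K→I: I black — skip
      A gray
        A→G: G black — skip
      A black
      E gray
        B gray
          C gray
            J gray
            J black
          C black
          H gray
            H→L: L is gray → back edge
Back edge found, so a cycle exists: L → F → K → E → B → H → L.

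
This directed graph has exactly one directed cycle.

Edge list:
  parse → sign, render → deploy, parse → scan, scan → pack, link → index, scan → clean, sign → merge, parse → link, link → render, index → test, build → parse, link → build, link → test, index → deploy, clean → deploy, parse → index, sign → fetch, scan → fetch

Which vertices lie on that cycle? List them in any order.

link, build, parse

DFS with gray/black marking from parse:
parse gray
  scan gray
    pack gray
    pack black
    fetch gray
    fetch black
    clean gray
      deploy gray
      deploy black
    clean black
  scan black
  sign gray
    merge gray
    merge black
    sign→fetch: fetch black — skip
  sign black
  index gray
    index→deploy: deploy black — skip
    test gray
    test black
  index black
  link gray
    link→test: test black — skip
    render gray
      render→deploy: deploy black — skip
    render black
    link→index: index black — skip
    build gray
      build→parse: parse is gray → back edge
Back edge closes the cycle parse → link → build → parse; its vertices are {link, build, parse}.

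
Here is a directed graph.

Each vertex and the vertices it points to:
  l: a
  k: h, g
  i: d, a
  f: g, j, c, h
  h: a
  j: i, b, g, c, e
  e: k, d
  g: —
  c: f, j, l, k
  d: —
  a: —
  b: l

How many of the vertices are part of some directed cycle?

A vertex is on a directed cycle iff it belongs to a strongly connected component of size ≥ 2 (or has a self-loop).
The vertices on cycles are {c, f, j} — 3 in total.

3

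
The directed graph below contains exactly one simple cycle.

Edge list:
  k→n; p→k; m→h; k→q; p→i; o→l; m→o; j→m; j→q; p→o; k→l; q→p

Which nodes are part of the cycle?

k, p, q

DFS with gray/black marking from q:
q gray
  p gray
    i gray
    i black
    k gray
      l gray
      l black
      n gray
      n black
      k→q: q is gray → back edge
Back edge closes the cycle q → p → k → q; its vertices are {k, p, q}.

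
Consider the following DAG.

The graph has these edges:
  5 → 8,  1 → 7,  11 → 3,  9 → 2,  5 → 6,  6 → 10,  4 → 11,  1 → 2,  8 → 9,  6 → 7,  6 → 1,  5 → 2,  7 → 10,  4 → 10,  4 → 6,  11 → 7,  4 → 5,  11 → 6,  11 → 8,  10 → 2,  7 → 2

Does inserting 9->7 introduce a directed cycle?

Adding 9→7 creates a cycle iff 7 can already reach 9.
Explore from 7: no path reaches 9. The graph stays acyclic.

No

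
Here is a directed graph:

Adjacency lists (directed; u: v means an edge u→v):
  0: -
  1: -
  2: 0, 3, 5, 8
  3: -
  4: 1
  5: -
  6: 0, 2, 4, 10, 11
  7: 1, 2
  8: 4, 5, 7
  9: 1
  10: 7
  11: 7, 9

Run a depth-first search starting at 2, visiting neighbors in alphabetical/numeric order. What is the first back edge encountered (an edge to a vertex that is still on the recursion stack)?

7->2

DFS from 2 (visiting neighbors in alphabetical/numeric order); mark gray on enter, black on exit:
2 gray
  0 gray
  0 black
  3 gray
  3 black
  5 gray
  5 black
  8 gray
    4 gray
      1 gray
      1 black
    4 black
    8→5: 5 black — skip
    7 gray
      7→1: 1 black — skip
      7→2: 2 is gray → back edge
First back edge: 7 → 2.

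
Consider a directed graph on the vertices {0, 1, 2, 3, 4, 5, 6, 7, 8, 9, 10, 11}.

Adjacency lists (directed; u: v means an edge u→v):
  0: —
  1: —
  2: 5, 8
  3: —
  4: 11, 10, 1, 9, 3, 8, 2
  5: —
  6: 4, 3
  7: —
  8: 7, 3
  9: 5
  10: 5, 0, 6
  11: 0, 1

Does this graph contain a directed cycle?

Yes

DFS with white/gray/black marking, starting from 11:
11 gray
  0 gray
  0 black
  1 gray
  1 black
11 black
2 gray
  5 gray
  5 black
  8 gray
    7 gray
    7 black
    3 gray
    3 black
  8 black
2 black
4 gray
  4→11: 11 black — skip
  10 gray
    10→5: 5 black — skip
    10→0: 0 black — skip
    6 gray
      6→4: 4 is gray → back edge
Back edge found, so a cycle exists: 4 → 10 → 6 → 4.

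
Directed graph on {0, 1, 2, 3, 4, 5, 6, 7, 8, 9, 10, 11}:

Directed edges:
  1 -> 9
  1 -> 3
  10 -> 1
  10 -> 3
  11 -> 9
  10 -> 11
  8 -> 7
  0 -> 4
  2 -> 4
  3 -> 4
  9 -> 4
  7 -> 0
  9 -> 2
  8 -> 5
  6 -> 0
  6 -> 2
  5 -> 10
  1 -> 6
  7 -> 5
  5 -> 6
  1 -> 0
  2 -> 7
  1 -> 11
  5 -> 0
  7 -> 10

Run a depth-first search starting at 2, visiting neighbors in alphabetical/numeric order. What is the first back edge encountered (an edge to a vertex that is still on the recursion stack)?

6→2

DFS from 2 (visiting neighbors in alphabetical/numeric order); mark gray on enter, black on exit:
2 gray
  4 gray
  4 black
  7 gray
    0 gray
      0→4: 4 black — skip
    0 black
    5 gray
      5→0: 0 black — skip
      6 gray
        6→0: 0 black — skip
        6→2: 2 is gray → back edge
First back edge: 6 → 2.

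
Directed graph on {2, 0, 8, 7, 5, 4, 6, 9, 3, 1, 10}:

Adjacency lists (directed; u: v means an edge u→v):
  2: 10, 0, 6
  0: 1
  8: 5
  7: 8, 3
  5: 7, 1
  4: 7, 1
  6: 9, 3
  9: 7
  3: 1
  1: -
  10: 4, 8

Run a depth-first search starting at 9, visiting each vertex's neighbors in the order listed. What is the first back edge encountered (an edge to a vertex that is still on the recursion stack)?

5→7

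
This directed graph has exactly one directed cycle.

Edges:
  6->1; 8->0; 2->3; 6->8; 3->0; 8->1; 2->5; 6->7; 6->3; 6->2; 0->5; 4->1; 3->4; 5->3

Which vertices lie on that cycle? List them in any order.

0, 3, 5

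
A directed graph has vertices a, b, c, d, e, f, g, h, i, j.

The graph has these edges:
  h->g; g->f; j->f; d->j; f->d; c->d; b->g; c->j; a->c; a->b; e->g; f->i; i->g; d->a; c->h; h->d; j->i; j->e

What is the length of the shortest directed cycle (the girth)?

3

For each vertex v, BFS finds the shortest path from v back to v.
The shortest such closed walk is a → c → d → a, length 3.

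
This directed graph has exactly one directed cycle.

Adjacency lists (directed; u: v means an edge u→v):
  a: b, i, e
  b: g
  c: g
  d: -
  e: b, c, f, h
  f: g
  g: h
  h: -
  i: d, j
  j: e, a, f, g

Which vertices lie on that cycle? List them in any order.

a, i, j

DFS with gray/black marking from j:
j gray
  e gray
    b gray
      g gray
        h gray
        h black
      g black
    b black
    c gray
      c→g: g black — skip
    c black
    f gray
      f→g: g black — skip
    f black
    e→h: h black — skip
  e black
  a gray
    a→b: b black — skip
    i gray
      d gray
      d black
      i→j: j is gray → back edge
Back edge closes the cycle j → a → i → j; its vertices are {a, i, j}.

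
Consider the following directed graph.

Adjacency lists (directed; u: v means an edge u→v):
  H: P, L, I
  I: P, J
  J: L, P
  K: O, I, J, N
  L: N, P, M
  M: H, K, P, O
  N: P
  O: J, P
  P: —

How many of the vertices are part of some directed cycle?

7

A vertex is on a directed cycle iff it belongs to a strongly connected component of size ≥ 2 (or has a self-loop).
The vertices on cycles are {H, I, J, K, L, M, O} — 7 in total.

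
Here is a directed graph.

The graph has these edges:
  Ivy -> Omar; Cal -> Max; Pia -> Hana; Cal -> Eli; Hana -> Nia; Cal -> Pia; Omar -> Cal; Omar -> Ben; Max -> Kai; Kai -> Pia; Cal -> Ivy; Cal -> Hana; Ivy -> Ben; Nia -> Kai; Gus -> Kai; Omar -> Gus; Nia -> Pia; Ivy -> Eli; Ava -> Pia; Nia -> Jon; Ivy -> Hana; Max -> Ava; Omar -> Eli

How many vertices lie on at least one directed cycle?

7

A vertex is on a directed cycle iff it belongs to a strongly connected component of size ≥ 2 (or has a self-loop).
The vertices on cycles are {Cal, Ivy, Kai, Nia, Pia, Hana, Omar} — 7 in total.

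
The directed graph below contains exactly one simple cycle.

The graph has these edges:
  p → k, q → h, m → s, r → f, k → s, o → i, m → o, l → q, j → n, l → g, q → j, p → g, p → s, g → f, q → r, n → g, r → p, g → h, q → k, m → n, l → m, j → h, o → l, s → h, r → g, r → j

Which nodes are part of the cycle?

l, m, o

DFS with gray/black marking from l:
l gray
  g gray
    h gray
    h black
    f gray
    f black
  g black
  m gray
    o gray
      i gray
      i black
      o→l: l is gray → back edge
Back edge closes the cycle l → m → o → l; its vertices are {l, m, o}.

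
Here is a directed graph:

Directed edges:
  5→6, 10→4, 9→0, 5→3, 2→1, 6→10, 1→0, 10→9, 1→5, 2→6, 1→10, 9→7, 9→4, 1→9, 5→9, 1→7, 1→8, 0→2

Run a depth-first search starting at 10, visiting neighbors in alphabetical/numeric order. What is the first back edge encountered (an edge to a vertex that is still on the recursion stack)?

1->0

DFS from 10 (visiting neighbors in alphabetical/numeric order); mark gray on enter, black on exit:
10 gray
  4 gray
  4 black
  9 gray
    0 gray
      2 gray
        1 gray
          1→0: 0 is gray → back edge
First back edge: 1 → 0.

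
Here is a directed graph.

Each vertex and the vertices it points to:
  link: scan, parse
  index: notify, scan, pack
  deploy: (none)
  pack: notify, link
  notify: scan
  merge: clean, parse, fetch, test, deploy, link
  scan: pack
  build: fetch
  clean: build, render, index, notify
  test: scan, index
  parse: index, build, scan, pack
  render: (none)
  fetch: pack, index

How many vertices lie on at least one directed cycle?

A vertex is on a directed cycle iff it belongs to a strongly connected component of size ≥ 2 (or has a self-loop).
The vertices on cycles are {link, pack, scan, build, fetch, index, parse, notify} — 8 in total.

8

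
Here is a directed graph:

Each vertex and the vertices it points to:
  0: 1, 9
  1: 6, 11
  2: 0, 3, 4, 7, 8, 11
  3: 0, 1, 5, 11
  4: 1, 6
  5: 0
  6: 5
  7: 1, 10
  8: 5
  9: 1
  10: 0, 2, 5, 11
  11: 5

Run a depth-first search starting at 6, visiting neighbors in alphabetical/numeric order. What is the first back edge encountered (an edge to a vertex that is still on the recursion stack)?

1->6

DFS from 6 (visiting neighbors in alphabetical/numeric order); mark gray on enter, black on exit:
6 gray
  5 gray
    0 gray
      1 gray
        1→6: 6 is gray → back edge
First back edge: 1 → 6.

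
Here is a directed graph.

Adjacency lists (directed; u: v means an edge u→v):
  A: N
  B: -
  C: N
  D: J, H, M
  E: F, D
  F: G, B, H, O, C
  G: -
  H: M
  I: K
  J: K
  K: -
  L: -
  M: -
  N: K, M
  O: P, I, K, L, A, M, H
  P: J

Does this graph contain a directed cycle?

DFS with white/gray/black marking, starting from A:
A gray
  N gray
    K gray
    K black
    M gray
    M black
  N black
A black
B gray
B black
C gray
  C→N: N black — skip
C black
D gray
  J gray
    J→K: K black — skip
  J black
  H gray
    H→M: M black — skip
  H black
  D→M: M black — skip
D black
E gray
  F gray
    G gray
    G black
    F→B: B black — skip
    F→H: H black — skip
    O gray
      P gray
        P→J: J black — skip
      P black
      I gray
        I→K: K black — skip
      I black
      O→K: K black — skip
      L gray
      L black
      O→A: A black — skip
      O→M: M black — skip
      O→H: H black — skip
    O black
    F→C: C black — skip
  F black
  E→D: D black — skip
E black
Every edge goes to a white or black vertex — no back edge, so the graph is acyclic.

No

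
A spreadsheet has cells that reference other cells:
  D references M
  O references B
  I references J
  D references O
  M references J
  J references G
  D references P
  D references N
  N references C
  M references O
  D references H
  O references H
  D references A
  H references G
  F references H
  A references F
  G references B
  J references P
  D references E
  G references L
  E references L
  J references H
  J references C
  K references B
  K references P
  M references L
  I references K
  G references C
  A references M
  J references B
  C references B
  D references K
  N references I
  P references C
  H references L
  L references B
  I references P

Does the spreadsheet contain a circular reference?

DFS with white/gray/black marking, starting from P:
P gray
  C gray
    B gray
    B black
  C black
P black
A gray
  F gray
    H gray
      G gray
        L gray
          L→B: B black — skip
        L black
        G→B: B black — skip
        G→C: C black — skip
      G black
      H→L: L black — skip
    H black
  F black
  M gray
    M→L: L black — skip
    O gray
      O→B: B black — skip
      O→H: H black — skip
    O black
    J gray
      J→G: G black — skip
      J→B: B black — skip
      J→H: H black — skip
      J→C: C black — skip
      J→P: P black — skip
    J black
  M black
A black
D gray
  D→H: H black — skip
  D→O: O black — skip
  D→M: M black — skip
  D→P: P black — skip
  D→A: A black — skip
  N gray
    N→C: C black — skip
    I gray
      K gray
        K→B: B black — skip
        K→P: P black — skip
      K black
      I→P: P black — skip
      I→J: J black — skip
    I black
  N black
  D→K: K black — skip
  E gray
    E→L: L black — skip
  E black
D black
Every edge goes to a white or black vertex — no back edge, so the graph is acyclic.

No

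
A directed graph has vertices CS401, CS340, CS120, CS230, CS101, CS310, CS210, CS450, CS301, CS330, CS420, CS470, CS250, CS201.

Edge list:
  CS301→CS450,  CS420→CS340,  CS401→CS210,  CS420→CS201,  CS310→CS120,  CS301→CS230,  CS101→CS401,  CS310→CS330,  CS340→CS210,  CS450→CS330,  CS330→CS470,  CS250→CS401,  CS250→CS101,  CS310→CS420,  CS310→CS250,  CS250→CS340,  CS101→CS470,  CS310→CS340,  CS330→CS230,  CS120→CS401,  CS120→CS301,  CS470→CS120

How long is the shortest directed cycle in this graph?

5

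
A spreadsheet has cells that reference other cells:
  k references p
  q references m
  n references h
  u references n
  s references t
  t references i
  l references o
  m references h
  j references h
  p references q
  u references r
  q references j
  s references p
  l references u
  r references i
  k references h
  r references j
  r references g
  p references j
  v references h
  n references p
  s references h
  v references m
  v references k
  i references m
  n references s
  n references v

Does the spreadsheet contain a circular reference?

No

DFS with white/gray/black marking, starting from i:
i gray
  m gray
    h gray
    h black
  m black
i black
g gray
g black
j gray
  j→h: h black — skip
j black
k gray
  k→h: h black — skip
  p gray
    q gray
      q→m: m black — skip
      q→j: j black — skip
    q black
    p→j: j black — skip
  p black
k black
l gray
  u gray
    r gray
      r→j: j black — skip
      r→i: i black — skip
      r→g: g black — skip
    r black
    n gray
      s gray
        t gray
          t→i: i black — skip
        t black
        s→p: p black — skip
        s→h: h black — skip
      s black
      n→h: h black — skip
      v gray
        v→k: k black — skip
        v→h: h black — skip
        v→m: m black — skip
      v black
      n→p: p black — skip
    n black
  u black
  o gray
  o black
l black
Every edge goes to a white or black vertex — no back edge, so the graph is acyclic.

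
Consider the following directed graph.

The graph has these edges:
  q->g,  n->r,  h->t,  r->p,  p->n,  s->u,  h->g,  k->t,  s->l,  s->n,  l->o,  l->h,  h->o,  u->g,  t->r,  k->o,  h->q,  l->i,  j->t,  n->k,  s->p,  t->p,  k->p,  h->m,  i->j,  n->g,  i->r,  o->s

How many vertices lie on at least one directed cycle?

11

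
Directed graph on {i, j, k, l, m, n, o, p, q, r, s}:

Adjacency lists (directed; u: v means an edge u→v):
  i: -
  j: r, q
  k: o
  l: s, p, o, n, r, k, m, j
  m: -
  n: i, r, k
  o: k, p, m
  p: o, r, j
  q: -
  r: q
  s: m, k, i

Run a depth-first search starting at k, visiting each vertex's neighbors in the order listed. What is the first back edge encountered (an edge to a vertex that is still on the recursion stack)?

DFS from k (visiting each vertex's neighbors in the order listed); mark gray on enter, black on exit:
k gray
  o gray
    o→k: k is gray → back edge
First back edge: o → k.

o→k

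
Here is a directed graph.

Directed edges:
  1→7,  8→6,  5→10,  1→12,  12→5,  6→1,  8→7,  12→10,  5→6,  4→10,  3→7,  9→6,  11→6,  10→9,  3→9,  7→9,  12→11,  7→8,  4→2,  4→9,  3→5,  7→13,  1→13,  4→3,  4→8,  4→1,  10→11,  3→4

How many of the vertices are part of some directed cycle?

11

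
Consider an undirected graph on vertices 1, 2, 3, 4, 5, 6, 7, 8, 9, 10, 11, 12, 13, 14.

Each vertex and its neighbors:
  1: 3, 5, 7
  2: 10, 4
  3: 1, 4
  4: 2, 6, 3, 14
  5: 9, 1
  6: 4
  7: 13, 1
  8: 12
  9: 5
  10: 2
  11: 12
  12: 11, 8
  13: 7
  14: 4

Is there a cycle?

DFS, tracking each vertex's parent; an edge to a visited non-parent vertex closes a cycle.
Start from 5:
visit 5 (parent –)
  visit 9 (parent 5)
    9–5: parent, skip
  visit 1 (parent 5)
    visit 3 (parent 1)
      3–1: parent, skip
      visit 4 (parent 3)
        visit 2 (parent 4)
          visit 10 (parent 2)
            10–2: parent, skip
          2–4: parent, skip
        visit 6 (parent 4)
          6–4: parent, skip
        4–3: parent, skip
        visit 14 (parent 4)
          14–4: parent, skip
    1–5: parent, skip
    visit 7 (parent 1)
      visit 13 (parent 7)
        13–7: parent, skip
      7–1: parent, skip
visit 8 (parent –)
  visit 12 (parent 8)
    visit 11 (parent 12)
      11–12: parent, skip
    12–8: parent, skip
No non-parent visited neighbor found — the graph is a forest.

No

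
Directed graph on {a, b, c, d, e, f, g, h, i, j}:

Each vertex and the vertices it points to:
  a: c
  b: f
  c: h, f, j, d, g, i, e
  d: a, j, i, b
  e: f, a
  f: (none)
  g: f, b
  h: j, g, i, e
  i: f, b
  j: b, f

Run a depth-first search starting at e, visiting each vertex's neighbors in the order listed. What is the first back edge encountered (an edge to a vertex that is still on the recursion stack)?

h→e

DFS from e (visiting each vertex's neighbors in the order listed); mark gray on enter, black on exit:
e gray
  f gray
  f black
  a gray
    c gray
      h gray
        j gray
          b gray
            b→f: f black — skip
          b black
          j→f: f black — skip
        j black
        g gray
          g→f: f black — skip
          g→b: b black — skip
        g black
        i gray
          i→f: f black — skip
          i→b: b black — skip
        i black
        h→e: e is gray → back edge
First back edge: h → e.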